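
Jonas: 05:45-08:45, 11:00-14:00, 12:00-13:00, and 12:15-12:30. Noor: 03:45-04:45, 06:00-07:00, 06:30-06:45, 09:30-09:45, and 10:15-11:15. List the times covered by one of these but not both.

A, merged: 05:45–08:45, 11:00–14:00.
B, merged: 03:45–04:45, 06:00–07:00, 09:30–09:45, 10:15–11:15.
A but not B: 05:45–06:00, 07:00–08:45, 11:15–14:00.
B but not A: 03:45–04:45, 09:30–09:45, 10:15–11:00.
Combining gives A △ B.

03:45–04:45, 05:45–06:00, 07:00–08:45, 09:30–09:45, 10:15–11:00, 11:15–14:00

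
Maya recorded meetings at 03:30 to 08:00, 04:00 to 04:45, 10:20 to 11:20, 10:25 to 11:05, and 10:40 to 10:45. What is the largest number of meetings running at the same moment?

3

Walk the sorted start/end points keeping a running depth.
The depth first hits 3 at 10:40.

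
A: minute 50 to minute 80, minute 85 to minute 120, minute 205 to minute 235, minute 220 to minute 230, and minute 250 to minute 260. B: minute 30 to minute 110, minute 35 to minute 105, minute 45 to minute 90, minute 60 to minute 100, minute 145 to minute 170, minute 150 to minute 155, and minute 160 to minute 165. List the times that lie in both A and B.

First set merges to minute 50 to minute 80, minute 85 to minute 120, minute 205 to minute 235, minute 250 to minute 260.
Second set merges to minute 30 to minute 110, minute 145 to minute 170.
minute 50 to minute 80 overlaps B on minute 50 to minute 80.
minute 85 to minute 120 overlaps B on minute 85 to minute 110.
minute 205 to minute 235 falls entirely outside B.
minute 250 to minute 260 falls entirely outside B.

minute 50 to minute 80, minute 85 to minute 110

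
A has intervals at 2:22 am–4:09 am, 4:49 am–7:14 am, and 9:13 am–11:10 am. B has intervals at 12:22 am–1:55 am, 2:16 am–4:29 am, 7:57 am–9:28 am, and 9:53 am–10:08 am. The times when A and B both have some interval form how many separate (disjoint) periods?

3

A ∩ B = 2:22 am-4:09 am, 9:13 am-9:28 am, 9:53 am-10:08 am.
That is 3 disjoint pieces.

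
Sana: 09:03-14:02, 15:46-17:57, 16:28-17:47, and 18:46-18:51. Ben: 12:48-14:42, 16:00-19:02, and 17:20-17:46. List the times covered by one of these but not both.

Merge the first list: 09:03–14:02, 15:46–17:57, 18:46–18:51.
Merge the second list: 12:48–14:42, 16:00–19:02.
Only in the first: 09:03–12:48, 15:46–16:00.
Only in the second: 14:02–14:42, 17:57–18:46, 18:51–19:02.
Together these are the periods covered by exactly one.

09:03–12:48, 14:02–14:42, 15:46–16:00, 17:57–18:46, 18:51–19:02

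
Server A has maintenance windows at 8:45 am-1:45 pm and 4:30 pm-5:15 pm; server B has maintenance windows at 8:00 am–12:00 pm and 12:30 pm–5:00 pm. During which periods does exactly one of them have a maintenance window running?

8:00 am-8:45 am, 12:00 pm-12:30 pm, 1:45 pm-4:30 pm, 5:00 pm-5:15 pm

A \ B = 12:00 pm-12:30 pm, 5:00 pm-5:15 pm.
B \ A = 8:00 am-8:45 am, 1:45 pm-4:30 pm.
Union of the two gives the symmetric difference.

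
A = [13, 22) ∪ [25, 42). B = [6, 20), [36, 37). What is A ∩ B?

[13, 20) ∪ [36, 37)

[13, 22) overlaps B on [13, 20).
[25, 42) overlaps B on [36, 37).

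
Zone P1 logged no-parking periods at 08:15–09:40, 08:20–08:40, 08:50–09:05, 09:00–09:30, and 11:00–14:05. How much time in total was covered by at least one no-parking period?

4 h 30 min

Merged: 08:15–09:40, 11:00–14:05.
Lengths: 1 h 25 min + 3 h 5 min = 4 h 30 min.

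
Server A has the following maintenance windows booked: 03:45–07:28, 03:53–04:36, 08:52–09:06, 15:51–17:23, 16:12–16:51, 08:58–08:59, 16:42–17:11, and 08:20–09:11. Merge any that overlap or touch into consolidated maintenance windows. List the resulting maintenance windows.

03:45–07:28, 08:20–09:11, 15:51–17:23

Sort by start: 03:45–07:28, 03:53–04:36, 08:20–09:11, 08:52–09:06, 08:58–08:59, 15:51–17:23, 16:12–16:51, 16:42–17:11.
03:53–04:36 overlaps/touches 03:45–07:28 → extend to 03:45–07:28.
08:20–09:11 is disjoint → start new block.
08:52–09:06 overlaps/touches 08:20–09:11 → extend to 08:20–09:11.
08:58–08:59 overlaps/touches 08:20–09:11 → extend to 08:20–09:11.
15:51–17:23 is disjoint → start new block.
16:12–16:51 overlaps/touches 15:51–17:23 → extend to 15:51–17:23.
16:42–17:11 overlaps/touches 15:51–17:23 → extend to 15:51–17:23.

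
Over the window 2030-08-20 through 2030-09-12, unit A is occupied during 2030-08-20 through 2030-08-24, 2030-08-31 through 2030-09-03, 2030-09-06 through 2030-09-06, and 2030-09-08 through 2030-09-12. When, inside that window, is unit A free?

After merging, the occupied span is 2030-08-20 through 2030-08-24, 2030-08-31 through 2030-09-03, 2030-09-06 through 2030-09-06, 2030-09-08 through 2030-09-12.
Gaps within 2030-08-20 through 2030-09-12: 2030-08-25 through 2030-08-30, 2030-09-04 through 2030-09-05, 2030-09-07 through 2030-09-07.

2030-08-25 through 2030-08-30, 2030-09-04 through 2030-09-05, 2030-09-07 through 2030-09-07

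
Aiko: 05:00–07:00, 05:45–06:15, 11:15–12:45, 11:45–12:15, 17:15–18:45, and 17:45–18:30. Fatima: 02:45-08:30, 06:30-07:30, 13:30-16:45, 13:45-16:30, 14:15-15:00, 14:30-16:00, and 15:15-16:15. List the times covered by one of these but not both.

A, merged: 05:00–07:00, 11:15–12:45, 17:15–18:45.
B, merged: 02:45–08:30, 13:30–16:45.
A \ B = 11:15–12:45, 17:15–18:45.
B \ A = 02:45–05:00, 07:00–08:30, 13:30–16:45.
Union of the two gives the symmetric difference.

02:45–05:00, 07:00–08:30, 11:15–12:45, 13:30–16:45, 17:15–18:45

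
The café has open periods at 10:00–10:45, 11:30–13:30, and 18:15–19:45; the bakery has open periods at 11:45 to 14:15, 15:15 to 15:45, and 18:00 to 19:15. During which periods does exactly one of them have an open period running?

10:00–10:45, 11:30–11:45, 13:30–14:15, 15:15–15:45, 18:00–18:15, 19:15–19:45

A but not B: 10:00–10:45, 11:30–11:45, 19:15–19:45.
B but not A: 13:30–14:15, 15:15–15:45, 18:00–18:15.
Combining gives A △ B.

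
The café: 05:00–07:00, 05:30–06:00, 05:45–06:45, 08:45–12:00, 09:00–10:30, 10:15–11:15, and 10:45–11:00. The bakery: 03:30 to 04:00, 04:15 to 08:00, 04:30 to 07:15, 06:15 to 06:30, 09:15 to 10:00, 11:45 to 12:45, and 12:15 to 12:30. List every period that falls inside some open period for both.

Merge the first list: 05:00–07:00, 08:45–12:00.
Merge the second list: 03:30–04:00, 04:15–08:00, 09:15–10:00, 11:45–12:45.
05:00–07:00 ∩ B → 05:00–07:00.
08:45–12:00 ∩ B → 09:15–10:00, 11:45–12:00.

05:00–07:00, 09:15–10:00, 11:45–12:00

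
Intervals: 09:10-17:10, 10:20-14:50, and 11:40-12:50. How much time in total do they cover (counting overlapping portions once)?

8 h

Merged: 09:10-17:10.
Length: 8 h.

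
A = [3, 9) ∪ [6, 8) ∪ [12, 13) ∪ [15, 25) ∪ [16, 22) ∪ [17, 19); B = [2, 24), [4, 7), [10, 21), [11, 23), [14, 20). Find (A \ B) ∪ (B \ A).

[2, 3) ∪ [9, 12) ∪ [13, 15) ∪ [24, 25)

Merge the first list: [3, 9), [12, 13), [15, 25).
Merge the second list: [2, 24).
A but not B: [24, 25).
B but not A: [2, 3), [9, 12), [13, 15).
Combining gives A △ B.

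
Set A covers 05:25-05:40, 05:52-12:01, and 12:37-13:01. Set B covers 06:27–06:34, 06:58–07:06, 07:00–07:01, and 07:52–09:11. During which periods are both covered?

Merge the second list: 06:27-06:34, 06:58-07:06, 07:52-09:11.
05:25-05:40 falls entirely outside B.
05:52-12:01 overlaps B on 06:27-06:34, 06:58-07:06, 07:52-09:11.
12:37-13:01 falls entirely outside B.

06:27-06:34, 06:58-07:06, 07:52-09:11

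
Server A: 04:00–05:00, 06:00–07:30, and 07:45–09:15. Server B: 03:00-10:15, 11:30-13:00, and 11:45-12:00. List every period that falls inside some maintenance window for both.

Merge the second list: 03:00-10:15, 11:30-13:00.
04:00-05:00 overlaps B on 04:00-05:00.
06:00-07:30 overlaps B on 06:00-07:30.
07:45-09:15 overlaps B on 07:45-09:15.

04:00-05:00, 06:00-07:30, 07:45-09:15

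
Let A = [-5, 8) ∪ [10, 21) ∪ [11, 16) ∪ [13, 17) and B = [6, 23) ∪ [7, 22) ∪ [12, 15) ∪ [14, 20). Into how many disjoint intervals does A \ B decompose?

1

Merge the first list: [-5, 8), [10, 21).
Merge the second list: [6, 23).
A \ B = [-5, 6).
That is 1 disjoint piece.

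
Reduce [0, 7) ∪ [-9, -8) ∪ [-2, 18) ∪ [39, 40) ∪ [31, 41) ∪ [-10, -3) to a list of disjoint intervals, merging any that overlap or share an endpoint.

[-10, -3) ∪ [-2, 18) ∪ [31, 41)

Sort by start: [-10, -3), [-9, -8), [-2, 18), [0, 7), [31, 41), [39, 40).
[-9, -8) overlaps/touches [-10, -3) → extend to [-10, -3).
[-2, 18) is disjoint → start new block.
[0, 7) overlaps/touches [-2, 18) → extend to [-2, 18).
[31, 41) is disjoint → start new block.
[39, 40) overlaps/touches [31, 41) → extend to [31, 41).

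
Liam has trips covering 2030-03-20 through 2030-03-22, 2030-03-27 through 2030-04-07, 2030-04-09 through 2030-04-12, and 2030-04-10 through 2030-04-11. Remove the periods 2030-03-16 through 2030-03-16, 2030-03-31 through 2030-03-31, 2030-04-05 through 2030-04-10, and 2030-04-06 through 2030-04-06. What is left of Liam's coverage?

2030-03-20 through 2030-03-22, 2030-03-27 through 2030-03-30, 2030-04-01 through 2030-04-04, 2030-04-11 through 2030-04-12

First set merges to 2030-03-20 through 2030-03-22, 2030-03-27 through 2030-04-07, 2030-04-09 through 2030-04-12.
Second set merges to 2030-03-16 through 2030-03-16, 2030-03-31 through 2030-03-31, 2030-04-05 through 2030-04-10.
2030-03-20 through 2030-03-22 is untouched.
2030-03-27 through 2030-04-07 with B removed leaves 2030-03-27 through 2030-03-30, 2030-04-01 through 2030-04-04.
2030-04-09 through 2030-04-12 with B removed leaves 2030-04-11 through 2030-04-12.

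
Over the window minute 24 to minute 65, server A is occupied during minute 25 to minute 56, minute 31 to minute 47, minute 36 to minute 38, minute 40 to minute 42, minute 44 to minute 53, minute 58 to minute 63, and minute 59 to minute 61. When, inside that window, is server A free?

Covered (merged): minute 25 to minute 56, minute 58 to minute 63.
Complement within minute 24 to minute 65: minute 24 to minute 25, minute 56 to minute 58, minute 63 to minute 65.

minute 24 to minute 25, minute 56 to minute 58, minute 63 to minute 65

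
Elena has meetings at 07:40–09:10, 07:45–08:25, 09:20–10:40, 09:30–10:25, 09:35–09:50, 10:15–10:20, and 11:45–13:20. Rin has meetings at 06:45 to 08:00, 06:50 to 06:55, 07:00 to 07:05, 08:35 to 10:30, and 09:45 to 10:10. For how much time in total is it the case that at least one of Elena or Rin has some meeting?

First set merges to 07:40–09:10, 09:20–10:40, 11:45–13:20.
Second set merges to 06:45–08:00, 08:35–10:30.
A ∪ B = 06:45–10:40, 11:45–13:20.
Total: 3 h 55 min + 1 h 35 min = 5 h 30 min.

5 h 30 min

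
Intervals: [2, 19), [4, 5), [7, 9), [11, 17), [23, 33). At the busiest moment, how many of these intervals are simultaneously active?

At 4, 2 of the intervals are simultaneously active.
No point has more.

2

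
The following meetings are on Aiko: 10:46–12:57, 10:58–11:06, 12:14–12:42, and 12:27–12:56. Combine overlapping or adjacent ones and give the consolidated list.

10:46–12:57

10:58–11:06 overlaps/touches 10:46–12:57 → extend to 10:46–12:57.
12:14–12:42 overlaps/touches 10:46–12:57 → extend to 10:46–12:57.
12:27–12:56 overlaps/touches 10:46–12:57 → extend to 10:46–12:57.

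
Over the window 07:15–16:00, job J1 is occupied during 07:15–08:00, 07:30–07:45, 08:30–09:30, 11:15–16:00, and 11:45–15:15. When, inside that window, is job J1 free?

After merging, the occupied span is 07:15–08:00, 08:30–09:30, 11:15–16:00.
Gaps within 07:15–16:00: 08:00–08:30, 09:30–11:15.

08:00–08:30, 09:30–11:15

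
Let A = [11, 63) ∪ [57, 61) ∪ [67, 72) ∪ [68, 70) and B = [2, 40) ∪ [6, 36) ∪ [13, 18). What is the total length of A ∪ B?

66

A, merged: [11, 63), [67, 72).
B, merged: [2, 40).
A ∪ B = [2, 63), [67, 72).
Total: 61 + 5 = 66.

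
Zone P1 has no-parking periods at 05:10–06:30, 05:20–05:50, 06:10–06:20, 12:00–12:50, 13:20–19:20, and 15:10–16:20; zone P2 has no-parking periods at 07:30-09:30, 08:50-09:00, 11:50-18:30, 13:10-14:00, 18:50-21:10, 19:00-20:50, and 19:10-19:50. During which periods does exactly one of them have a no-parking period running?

Merge the first list: 05:10-06:30, 12:00-12:50, 13:20-19:20.
Merge the second list: 07:30-09:30, 11:50-18:30, 18:50-21:10.
A \ B = 05:10-06:30, 18:30-18:50.
B \ A = 07:30-09:30, 11:50-12:00, 12:50-13:20, 19:20-21:10.
Union of the two gives the symmetric difference.

05:10-06:30, 07:30-09:30, 11:50-12:00, 12:50-13:20, 18:30-18:50, 19:20-21:10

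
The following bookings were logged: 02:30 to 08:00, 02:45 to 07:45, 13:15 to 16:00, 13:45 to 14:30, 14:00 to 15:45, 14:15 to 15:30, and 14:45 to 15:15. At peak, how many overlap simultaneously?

At 14:15, 4 of the intervals are simultaneously active.
No point has more.

4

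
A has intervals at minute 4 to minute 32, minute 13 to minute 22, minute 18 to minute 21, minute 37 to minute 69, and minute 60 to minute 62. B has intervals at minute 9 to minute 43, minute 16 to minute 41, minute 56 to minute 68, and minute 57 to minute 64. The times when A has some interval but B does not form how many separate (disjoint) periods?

A, merged: minute 4 to minute 32, minute 37 to minute 69.
B, merged: minute 9 to minute 43, minute 56 to minute 68.
A \ B = minute 4 to minute 9, minute 43 to minute 56, minute 68 to minute 69.
That is 3 disjoint pieces.

3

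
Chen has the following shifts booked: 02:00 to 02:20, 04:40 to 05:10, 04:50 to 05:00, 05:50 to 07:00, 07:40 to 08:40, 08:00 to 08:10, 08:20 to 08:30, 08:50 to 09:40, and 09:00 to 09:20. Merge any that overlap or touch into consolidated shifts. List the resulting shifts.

02:00–02:20, 04:40–05:10, 05:50–07:00, 07:40–08:40, 08:50–09:40

04:40–05:10 is disjoint → start new block.
04:50–05:00 overlaps/touches 04:40–05:10 → extend to 04:40–05:10.
05:50–07:00 is disjoint → start new block.
07:40–08:40 is disjoint → start new block.
08:00–08:10 overlaps/touches 07:40–08:40 → extend to 07:40–08:40.
08:20–08:30 overlaps/touches 07:40–08:40 → extend to 07:40–08:40.
08:50–09:40 is disjoint → start new block.
09:00–09:20 overlaps/touches 08:50–09:40 → extend to 08:50–09:40.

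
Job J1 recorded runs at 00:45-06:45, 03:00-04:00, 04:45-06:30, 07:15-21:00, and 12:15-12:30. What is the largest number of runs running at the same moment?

Walk the sorted start/end points keeping a running depth.
The depth first hits 2 at 03:00.

2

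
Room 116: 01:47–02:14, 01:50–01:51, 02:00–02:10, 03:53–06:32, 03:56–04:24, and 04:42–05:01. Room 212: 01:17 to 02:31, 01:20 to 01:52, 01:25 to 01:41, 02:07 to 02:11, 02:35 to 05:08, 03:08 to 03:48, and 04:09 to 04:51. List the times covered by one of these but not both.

01:17–01:47, 02:14–02:31, 02:35–03:53, 05:08–06:32

Merge the first list: 01:47–02:14, 03:53–06:32.
Merge the second list: 01:17–02:31, 02:35–05:08.
Only in the first: 05:08–06:32.
Only in the second: 01:17–01:47, 02:14–02:31, 02:35–03:53.
Together these are the periods covered by exactly one.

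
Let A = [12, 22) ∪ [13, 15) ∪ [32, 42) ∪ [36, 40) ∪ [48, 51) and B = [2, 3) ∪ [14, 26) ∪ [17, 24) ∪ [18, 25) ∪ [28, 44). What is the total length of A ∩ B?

First set merges to [12, 22), [32, 42), [48, 51).
Second set merges to [2, 3), [14, 26), [28, 44).
A ∩ B = [14, 22), [32, 42).
Total: 8 + 10 = 18.

18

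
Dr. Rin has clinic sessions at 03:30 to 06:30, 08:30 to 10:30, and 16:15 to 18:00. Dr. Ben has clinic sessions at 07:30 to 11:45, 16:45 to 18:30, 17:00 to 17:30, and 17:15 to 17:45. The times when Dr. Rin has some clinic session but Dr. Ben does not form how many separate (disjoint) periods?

2

Second set merges to 07:30–11:45, 16:45–18:30.
A \ B = 03:30–06:30, 16:15–16:45.
That is 2 disjoint pieces.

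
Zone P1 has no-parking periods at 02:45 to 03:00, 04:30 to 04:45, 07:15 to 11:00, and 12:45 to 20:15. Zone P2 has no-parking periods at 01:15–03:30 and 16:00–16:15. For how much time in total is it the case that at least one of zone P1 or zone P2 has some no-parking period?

A ∪ B = 01:15-03:30, 04:30-04:45, 07:15-11:00, 12:45-20:15.
Total: 2 h 15 min + 15 min + 3 h 45 min + 7 h 30 min = 13 h 45 min.

13 h 45 min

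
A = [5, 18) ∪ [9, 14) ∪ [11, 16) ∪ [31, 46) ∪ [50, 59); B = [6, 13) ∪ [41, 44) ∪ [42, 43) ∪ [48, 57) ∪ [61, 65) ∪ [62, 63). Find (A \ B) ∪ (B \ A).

First set merges to [5, 18), [31, 46), [50, 59).
Second set merges to [6, 13), [41, 44), [48, 57), [61, 65).
A \ B = [5, 6), [13, 18), [31, 41), [44, 46), [57, 59).
B \ A = [48, 50), [61, 65).
Union of the two gives the symmetric difference.

[5, 6) ∪ [13, 18) ∪ [31, 41) ∪ [44, 46) ∪ [48, 50) ∪ [57, 59) ∪ [61, 65)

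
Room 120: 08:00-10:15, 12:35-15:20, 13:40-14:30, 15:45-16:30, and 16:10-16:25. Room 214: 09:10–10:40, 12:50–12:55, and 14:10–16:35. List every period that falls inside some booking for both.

A, merged: 08:00–10:15, 12:35–15:20, 15:45–16:30.
08:00–10:15 overlaps B on 09:10–10:15.
12:35–15:20 overlaps B on 12:50–12:55, 14:10–15:20.
15:45–16:30 overlaps B on 15:45–16:30.

09:10–10:15, 12:50–12:55, 14:10–15:20, 15:45–16:30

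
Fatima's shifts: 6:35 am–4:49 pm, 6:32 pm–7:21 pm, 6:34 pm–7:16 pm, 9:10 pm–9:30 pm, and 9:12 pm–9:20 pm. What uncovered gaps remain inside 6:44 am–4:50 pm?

After merging, the occupied span is 6:35 am–4:49 pm, 6:32 pm–7:21 pm, 9:10 pm–9:30 pm.
Gaps within 6:44 am–4:50 pm: 4:49 pm–4:50 pm.

4:49 pm–4:50 pm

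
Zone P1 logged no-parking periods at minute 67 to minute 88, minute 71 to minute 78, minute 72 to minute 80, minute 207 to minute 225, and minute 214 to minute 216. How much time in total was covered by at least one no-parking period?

Merged: minute 67 to minute 88, minute 207 to minute 225.
Lengths: 21 minutes + 18 minutes = 39 minutes.

39 minutes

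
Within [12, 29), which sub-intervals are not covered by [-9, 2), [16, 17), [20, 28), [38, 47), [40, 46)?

[12, 16) ∪ [17, 20) ∪ [28, 29)

Covered (merged): [-9, 2), [16, 17), [20, 28), [38, 47).
Complement within [12, 29): [12, 16), [17, 20), [28, 29).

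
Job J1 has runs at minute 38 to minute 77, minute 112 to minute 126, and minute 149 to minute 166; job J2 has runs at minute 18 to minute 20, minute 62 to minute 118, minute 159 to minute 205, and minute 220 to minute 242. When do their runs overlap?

minute 62 to minute 77, minute 112 to minute 118, minute 159 to minute 166

minute 38 to minute 77 meets the second set on minute 62 to minute 77.
minute 112 to minute 126 meets the second set on minute 112 to minute 118.
minute 149 to minute 166 meets the second set on minute 159 to minute 166.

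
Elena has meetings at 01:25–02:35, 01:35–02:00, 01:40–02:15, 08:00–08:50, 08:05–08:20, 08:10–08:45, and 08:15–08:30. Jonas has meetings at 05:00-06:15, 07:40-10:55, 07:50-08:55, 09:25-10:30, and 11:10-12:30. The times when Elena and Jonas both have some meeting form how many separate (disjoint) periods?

1

A, merged: 01:25–02:35, 08:00–08:50.
B, merged: 05:00–06:15, 07:40–10:55, 11:10–12:30.
A ∩ B = 08:00–08:50.
That is 1 disjoint piece.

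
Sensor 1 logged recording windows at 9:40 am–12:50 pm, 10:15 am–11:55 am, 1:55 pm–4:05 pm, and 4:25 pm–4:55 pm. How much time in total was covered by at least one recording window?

5 h 50 min

Merged: 9:40 am–12:50 pm, 1:55 pm–4:05 pm, 4:25 pm–4:55 pm.
Lengths: 3 h 10 min + 2 h 10 min + 30 min = 5 h 50 min.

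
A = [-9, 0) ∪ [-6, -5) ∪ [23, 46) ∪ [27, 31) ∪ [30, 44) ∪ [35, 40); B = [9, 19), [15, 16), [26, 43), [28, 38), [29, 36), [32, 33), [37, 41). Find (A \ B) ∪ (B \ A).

[-9, 0) ∪ [9, 19) ∪ [23, 26) ∪ [43, 46)

A, merged: [-9, 0), [23, 46).
B, merged: [9, 19), [26, 43).
Only in the first: [-9, 0), [23, 26), [43, 46).
Only in the second: [9, 19).
Together these are the periods covered by exactly one.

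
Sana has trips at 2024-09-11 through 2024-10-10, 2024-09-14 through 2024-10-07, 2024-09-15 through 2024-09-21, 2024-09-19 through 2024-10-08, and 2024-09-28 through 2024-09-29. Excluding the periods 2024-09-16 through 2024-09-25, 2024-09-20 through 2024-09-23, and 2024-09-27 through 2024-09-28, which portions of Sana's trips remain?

2024-09-11 through 2024-09-15, 2024-09-26 through 2024-09-26, 2024-09-29 through 2024-10-10

First set merges to 2024-09-11 through 2024-10-10.
Second set merges to 2024-09-16 through 2024-09-25, 2024-09-27 through 2024-09-28.
2024-09-11 through 2024-10-10 minus B → 2024-09-11 through 2024-09-15, 2024-09-26 through 2024-09-26, 2024-09-29 through 2024-10-10.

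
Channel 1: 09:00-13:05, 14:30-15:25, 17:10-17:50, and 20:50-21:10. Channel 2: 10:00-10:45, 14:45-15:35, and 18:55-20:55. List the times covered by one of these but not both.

Only in the first: 09:00–10:00, 10:45–13:05, 14:30–14:45, 17:10–17:50, 20:55–21:10.
Only in the second: 15:25–15:35, 18:55–20:50.
Together these are the periods covered by exactly one.

09:00–10:00, 10:45–13:05, 14:30–14:45, 15:25–15:35, 17:10–17:50, 18:55–20:50, 20:55–21:10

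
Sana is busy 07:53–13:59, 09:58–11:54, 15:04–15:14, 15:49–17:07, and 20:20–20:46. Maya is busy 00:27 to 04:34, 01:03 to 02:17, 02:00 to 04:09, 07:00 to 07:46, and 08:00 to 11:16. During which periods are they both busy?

08:00–11:16

A, merged: 07:53–13:59, 15:04–15:14, 15:49–17:07, 20:20–20:46.
B, merged: 00:27–04:34, 07:00–07:46, 08:00–11:16.
07:53–13:59 ∩ B → 08:00–11:16.
15:04–15:14 meets no B interval.
15:49–17:07 meets no B interval.
20:20–20:46 meets no B interval.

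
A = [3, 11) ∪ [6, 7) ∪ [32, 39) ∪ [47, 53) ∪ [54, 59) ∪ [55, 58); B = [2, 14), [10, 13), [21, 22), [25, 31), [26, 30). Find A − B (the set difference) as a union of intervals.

[32, 39) ∪ [47, 53) ∪ [54, 59)

A, merged: [3, 11), [32, 39), [47, 53), [54, 59).
B, merged: [2, 14), [21, 22), [25, 31).
[3, 11): entirely removed.
[32, 39): nothing removed.
[47, 53): nothing removed.
[54, 59): nothing removed.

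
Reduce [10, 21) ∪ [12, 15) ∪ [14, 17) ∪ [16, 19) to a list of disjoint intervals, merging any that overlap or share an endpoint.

[10, 21)

[12, 15) overlaps/touches [10, 21) → extend to [10, 21).
[14, 17) overlaps/touches [10, 21) → extend to [10, 21).
[16, 19) overlaps/touches [10, 21) → extend to [10, 21).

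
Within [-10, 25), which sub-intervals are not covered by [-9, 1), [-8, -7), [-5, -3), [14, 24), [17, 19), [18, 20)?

Covered (merged): [-9, 1), [14, 24).
Uncovered inside [-10, 25): [-10, -9), [1, 14), [24, 25).

[-10, -9) ∪ [1, 14) ∪ [24, 25)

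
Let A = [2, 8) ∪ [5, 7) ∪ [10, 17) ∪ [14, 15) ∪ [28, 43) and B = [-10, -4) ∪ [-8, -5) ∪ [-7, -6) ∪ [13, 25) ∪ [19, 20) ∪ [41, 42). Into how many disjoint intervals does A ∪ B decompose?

4

Merge the first list: [2, 8), [10, 17), [28, 43).
Merge the second list: [-10, -4), [13, 25), [41, 42).
A ∪ B = [-10, -4), [2, 8), [10, 25), [28, 43).
That is 4 disjoint pieces.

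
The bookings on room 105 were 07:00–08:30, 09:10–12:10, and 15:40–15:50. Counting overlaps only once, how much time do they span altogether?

Merged: 07:00–08:30, 09:10–12:10, 15:40–15:50.
Lengths: 1 h 30 min + 3 h + 10 min = 4 h 40 min.

4 h 40 min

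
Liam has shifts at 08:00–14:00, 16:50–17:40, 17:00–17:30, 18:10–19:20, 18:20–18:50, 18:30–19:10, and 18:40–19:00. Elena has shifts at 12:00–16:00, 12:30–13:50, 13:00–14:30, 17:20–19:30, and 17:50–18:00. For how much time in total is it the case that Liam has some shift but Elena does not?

4 h 30 min

First set merges to 08:00-14:00, 16:50-17:40, 18:10-19:20.
Second set merges to 12:00-16:00, 17:20-19:30.
A \ B = 08:00-12:00, 16:50-17:20.
Total: 4 h + 30 min = 4 h 30 min.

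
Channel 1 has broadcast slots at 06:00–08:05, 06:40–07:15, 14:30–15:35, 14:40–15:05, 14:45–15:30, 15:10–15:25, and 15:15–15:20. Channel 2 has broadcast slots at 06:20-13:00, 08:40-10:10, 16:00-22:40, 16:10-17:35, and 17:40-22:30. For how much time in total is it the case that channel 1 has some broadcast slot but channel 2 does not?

A, merged: 06:00-08:05, 14:30-15:35.
B, merged: 06:20-13:00, 16:00-22:40.
A \ B = 06:00-06:20, 14:30-15:35.
Total: 20 min + 1 h 5 min = 1 h 25 min.

1 h 25 min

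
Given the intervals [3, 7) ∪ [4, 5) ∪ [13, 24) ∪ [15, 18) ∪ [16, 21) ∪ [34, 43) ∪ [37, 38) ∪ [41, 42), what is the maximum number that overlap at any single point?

3

Walk the sorted start/end points keeping a running depth.
The depth first hits 3 at 16.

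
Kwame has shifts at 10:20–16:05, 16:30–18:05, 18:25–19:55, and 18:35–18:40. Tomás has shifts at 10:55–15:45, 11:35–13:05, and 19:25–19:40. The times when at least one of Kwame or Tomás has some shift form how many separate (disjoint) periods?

Merge the first list: 10:20–16:05, 16:30–18:05, 18:25–19:55.
Merge the second list: 10:55–15:45, 19:25–19:40.
A ∪ B = 10:20–16:05, 16:30–18:05, 18:25–19:55.
That is 3 disjoint pieces.

3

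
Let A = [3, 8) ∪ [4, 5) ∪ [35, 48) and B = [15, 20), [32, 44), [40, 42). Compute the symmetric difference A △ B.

[3, 8) ∪ [15, 20) ∪ [32, 35) ∪ [44, 48)

A, merged: [3, 8), [35, 48).
B, merged: [15, 20), [32, 44).
Only in the first: [3, 8), [44, 48).
Only in the second: [15, 20), [32, 35).
Together these are the periods covered by exactly one.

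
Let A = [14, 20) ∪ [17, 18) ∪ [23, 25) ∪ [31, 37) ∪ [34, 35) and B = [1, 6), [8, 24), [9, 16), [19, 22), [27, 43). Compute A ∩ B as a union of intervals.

[14, 20) ∪ [23, 24) ∪ [31, 37)

A, merged: [14, 20), [23, 25), [31, 37).
B, merged: [1, 6), [8, 24), [27, 43).
[14, 20) ∩ B → [14, 20).
[23, 25) ∩ B → [23, 24).
[31, 37) ∩ B → [31, 37).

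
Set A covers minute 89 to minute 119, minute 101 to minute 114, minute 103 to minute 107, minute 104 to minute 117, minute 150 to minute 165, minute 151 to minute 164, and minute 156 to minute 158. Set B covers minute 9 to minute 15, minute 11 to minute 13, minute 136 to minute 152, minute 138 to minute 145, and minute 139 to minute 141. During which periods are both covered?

minute 150 to minute 152

First set merges to minute 89 to minute 119, minute 150 to minute 165.
Second set merges to minute 9 to minute 15, minute 136 to minute 152.
minute 89 to minute 119 falls entirely outside B.
minute 150 to minute 165 overlaps B on minute 150 to minute 152.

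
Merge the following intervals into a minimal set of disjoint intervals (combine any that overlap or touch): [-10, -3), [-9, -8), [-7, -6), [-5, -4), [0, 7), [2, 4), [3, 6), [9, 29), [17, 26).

[-9, -8) overlaps/touches [-10, -3) → extend to [-10, -3).
[-7, -6) overlaps/touches [-10, -3) → extend to [-10, -3).
[-5, -4) overlaps/touches [-10, -3) → extend to [-10, -3).
[0, 7) is disjoint → start new block.
[2, 4) overlaps/touches [0, 7) → extend to [0, 7).
[3, 6) overlaps/touches [0, 7) → extend to [0, 7).
[9, 29) is disjoint → start new block.
[17, 26) overlaps/touches [9, 29) → extend to [9, 29).

[-10, -3) ∪ [0, 7) ∪ [9, 29)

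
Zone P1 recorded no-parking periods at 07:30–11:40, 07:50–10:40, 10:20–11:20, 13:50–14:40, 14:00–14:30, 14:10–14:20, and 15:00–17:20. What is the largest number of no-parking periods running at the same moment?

At 10:20, 3 of the intervals are simultaneously active.
No point has more.

3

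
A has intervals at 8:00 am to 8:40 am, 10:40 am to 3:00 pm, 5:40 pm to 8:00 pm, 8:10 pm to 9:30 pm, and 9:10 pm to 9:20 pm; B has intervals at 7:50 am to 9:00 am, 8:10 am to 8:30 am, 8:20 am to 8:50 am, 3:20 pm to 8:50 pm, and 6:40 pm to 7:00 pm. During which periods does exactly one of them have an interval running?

Merge the first list: 8:00 am–8:40 am, 10:40 am–3:00 pm, 5:40 pm–8:00 pm, 8:10 pm–9:30 pm.
Merge the second list: 7:50 am–9:00 am, 3:20 pm–8:50 pm.
Only in the first: 10:40 am–3:00 pm, 8:50 pm–9:30 pm.
Only in the second: 7:50 am–8:00 am, 8:40 am–9:00 am, 3:20 pm–5:40 pm, 8:00 pm–8:10 pm.
Together these are the periods covered by exactly one.

7:50 am–8:00 am, 8:40 am–9:00 am, 10:40 am–3:00 pm, 3:20 pm–5:40 pm, 8:00 pm–8:10 pm, 8:50 pm–9:30 pm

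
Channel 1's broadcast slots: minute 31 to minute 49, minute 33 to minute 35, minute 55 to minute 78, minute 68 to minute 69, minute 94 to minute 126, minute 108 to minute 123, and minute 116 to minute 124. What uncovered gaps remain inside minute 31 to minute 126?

After merging, the occupied span is minute 31 to minute 49, minute 55 to minute 78, minute 94 to minute 126.
Complement within minute 31 to minute 126: minute 49 to minute 55, minute 78 to minute 94.

minute 49 to minute 55, minute 78 to minute 94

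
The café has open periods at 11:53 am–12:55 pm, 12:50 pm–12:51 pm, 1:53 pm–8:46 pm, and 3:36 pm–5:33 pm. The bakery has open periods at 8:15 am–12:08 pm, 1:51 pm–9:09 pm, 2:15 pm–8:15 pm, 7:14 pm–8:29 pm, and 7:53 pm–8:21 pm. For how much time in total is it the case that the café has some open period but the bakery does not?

47 min

Merge the first list: 11:53 am-12:55 pm, 1:53 pm-8:46 pm.
Merge the second list: 8:15 am-12:08 pm, 1:51 pm-9:09 pm.
A \ B = 12:08 pm-12:55 pm.
Total: 47 min.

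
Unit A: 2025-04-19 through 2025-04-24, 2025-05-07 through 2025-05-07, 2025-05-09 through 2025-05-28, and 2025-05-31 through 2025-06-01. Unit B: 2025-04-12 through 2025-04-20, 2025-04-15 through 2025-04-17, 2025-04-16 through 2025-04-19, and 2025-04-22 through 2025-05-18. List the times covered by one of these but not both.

B, merged: 2025-04-12 through 2025-04-20, 2025-04-22 through 2025-05-18.
A \ B = 2025-04-21 through 2025-04-21, 2025-05-19 through 2025-05-28, 2025-05-31 through 2025-06-01.
B \ A = 2025-04-12 through 2025-04-18, 2025-04-25 through 2025-05-06, 2025-05-08 through 2025-05-08.
Union of the two gives the symmetric difference.

2025-04-12 through 2025-04-18, 2025-04-21 through 2025-04-21, 2025-04-25 through 2025-05-06, 2025-05-08 through 2025-05-08, 2025-05-19 through 2025-05-28, 2025-05-31 through 2025-06-01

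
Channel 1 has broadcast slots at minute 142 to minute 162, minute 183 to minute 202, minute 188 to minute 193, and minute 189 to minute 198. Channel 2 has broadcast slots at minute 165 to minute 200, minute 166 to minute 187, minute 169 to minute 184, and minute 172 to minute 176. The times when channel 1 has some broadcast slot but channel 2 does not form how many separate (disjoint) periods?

2

A, merged: minute 142 to minute 162, minute 183 to minute 202.
B, merged: minute 165 to minute 200.
A \ B = minute 142 to minute 162, minute 200 to minute 202.
That is 2 disjoint pieces.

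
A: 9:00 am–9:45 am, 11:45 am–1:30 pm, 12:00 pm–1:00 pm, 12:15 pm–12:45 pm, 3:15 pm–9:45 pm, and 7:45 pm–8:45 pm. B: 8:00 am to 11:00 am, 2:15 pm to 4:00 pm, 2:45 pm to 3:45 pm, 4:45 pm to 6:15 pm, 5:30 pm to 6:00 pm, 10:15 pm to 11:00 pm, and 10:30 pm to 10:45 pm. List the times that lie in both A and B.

Merge the first list: 9:00 am–9:45 am, 11:45 am–1:30 pm, 3:15 pm–9:45 pm.
Merge the second list: 8:00 am–11:00 am, 2:15 pm–4:00 pm, 4:45 pm–6:15 pm, 10:15 pm–11:00 pm.
9:00 am–9:45 am ∩ B → 9:00 am–9:45 am.
11:45 am–1:30 pm meets no B interval.
3:15 pm–9:45 pm ∩ B → 3:15 pm–4:00 pm, 4:45 pm–6:15 pm.

9:00 am–9:45 am, 3:15 pm–4:00 pm, 4:45 pm–6:15 pm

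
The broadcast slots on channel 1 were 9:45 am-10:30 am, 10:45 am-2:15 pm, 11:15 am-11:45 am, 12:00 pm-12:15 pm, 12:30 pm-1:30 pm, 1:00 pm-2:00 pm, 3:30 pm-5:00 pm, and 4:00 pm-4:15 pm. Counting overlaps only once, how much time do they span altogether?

5 h 45 min

Merged: 9:45 am–10:30 am, 10:45 am–2:15 pm, 3:30 pm–5:00 pm.
Lengths: 45 min + 3 h 30 min + 1 h 30 min = 5 h 45 min.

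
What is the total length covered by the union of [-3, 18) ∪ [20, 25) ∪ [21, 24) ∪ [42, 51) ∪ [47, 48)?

Merged: [-3, 18), [20, 25), [42, 51).
Lengths: 21 + 5 + 9 = 35.

35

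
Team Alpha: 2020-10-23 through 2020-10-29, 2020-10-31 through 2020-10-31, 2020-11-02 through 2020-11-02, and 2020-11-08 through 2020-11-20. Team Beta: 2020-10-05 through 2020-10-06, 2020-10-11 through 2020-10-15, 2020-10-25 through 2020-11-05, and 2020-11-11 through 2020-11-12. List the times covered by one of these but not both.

A but not B: 2020-10-23 through 2020-10-24, 2020-11-08 through 2020-11-10, 2020-11-13 through 2020-11-20.
B but not A: 2020-10-05 through 2020-10-06, 2020-10-11 through 2020-10-15, 2020-10-30 through 2020-10-30, 2020-11-01 through 2020-11-01, 2020-11-03 through 2020-11-05.
Combining gives A △ B.

2020-10-05 through 2020-10-06, 2020-10-11 through 2020-10-15, 2020-10-23 through 2020-10-24, 2020-10-30 through 2020-10-30, 2020-11-01 through 2020-11-01, 2020-11-03 through 2020-11-05, 2020-11-08 through 2020-11-10, 2020-11-13 through 2020-11-20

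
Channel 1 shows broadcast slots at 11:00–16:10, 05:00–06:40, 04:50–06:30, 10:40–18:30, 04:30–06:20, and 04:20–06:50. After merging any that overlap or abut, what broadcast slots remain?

04:20-06:50, 10:40-18:30

Sort by start: 04:20-06:50, 04:30-06:20, 04:50-06:30, 05:00-06:40, 10:40-18:30, 11:00-16:10.
04:30-06:20 overlaps/touches 04:20-06:50 → extend to 04:20-06:50.
04:50-06:30 overlaps/touches 04:20-06:50 → extend to 04:20-06:50.
05:00-06:40 overlaps/touches 04:20-06:50 → extend to 04:20-06:50.
10:40-18:30 is disjoint → start new block.
11:00-16:10 overlaps/touches 10:40-18:30 → extend to 10:40-18:30.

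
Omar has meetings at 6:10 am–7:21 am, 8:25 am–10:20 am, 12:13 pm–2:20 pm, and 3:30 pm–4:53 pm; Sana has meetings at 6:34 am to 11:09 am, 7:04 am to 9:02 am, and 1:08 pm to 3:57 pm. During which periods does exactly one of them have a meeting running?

6:10 am-6:34 am, 7:21 am-8:25 am, 10:20 am-11:09 am, 12:13 pm-1:08 pm, 2:20 pm-3:30 pm, 3:57 pm-4:53 pm

B, merged: 6:34 am-11:09 am, 1:08 pm-3:57 pm.
A \ B = 6:10 am-6:34 am, 12:13 pm-1:08 pm, 3:57 pm-4:53 pm.
B \ A = 7:21 am-8:25 am, 10:20 am-11:09 am, 2:20 pm-3:30 pm.
Union of the two gives the symmetric difference.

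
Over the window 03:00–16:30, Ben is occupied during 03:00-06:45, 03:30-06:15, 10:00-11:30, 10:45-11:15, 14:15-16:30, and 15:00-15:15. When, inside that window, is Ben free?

06:45-10:00, 11:30-14:15

After merging, the occupied span is 03:00-06:45, 10:00-11:30, 14:15-16:30.
Gaps within 03:00-16:30: 06:45-10:00, 11:30-14:15.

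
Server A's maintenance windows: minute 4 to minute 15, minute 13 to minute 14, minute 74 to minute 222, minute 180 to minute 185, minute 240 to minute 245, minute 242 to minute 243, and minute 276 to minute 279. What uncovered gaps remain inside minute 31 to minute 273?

After merging, the occupied span is minute 4 to minute 15, minute 74 to minute 222, minute 240 to minute 245, minute 276 to minute 279.
Gaps within minute 31 to minute 273: minute 31 to minute 74, minute 222 to minute 240, minute 245 to minute 273.

minute 31 to minute 74, minute 222 to minute 240, minute 245 to minute 273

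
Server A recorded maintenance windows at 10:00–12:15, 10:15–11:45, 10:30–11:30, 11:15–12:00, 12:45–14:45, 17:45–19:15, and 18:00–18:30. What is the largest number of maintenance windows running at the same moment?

4

Walk the sorted start/end points keeping a running depth.
The depth first hits 4 at 11:15.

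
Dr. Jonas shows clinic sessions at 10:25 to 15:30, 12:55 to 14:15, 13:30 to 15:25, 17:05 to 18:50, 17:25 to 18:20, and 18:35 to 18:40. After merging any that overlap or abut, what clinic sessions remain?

10:25-15:30, 17:05-18:50

12:55-14:15 overlaps/touches 10:25-15:30 → extend to 10:25-15:30.
13:30-15:25 overlaps/touches 10:25-15:30 → extend to 10:25-15:30.
17:05-18:50 is disjoint → start new block.
17:25-18:20 overlaps/touches 17:05-18:50 → extend to 17:05-18:50.
18:35-18:40 overlaps/touches 17:05-18:50 → extend to 17:05-18:50.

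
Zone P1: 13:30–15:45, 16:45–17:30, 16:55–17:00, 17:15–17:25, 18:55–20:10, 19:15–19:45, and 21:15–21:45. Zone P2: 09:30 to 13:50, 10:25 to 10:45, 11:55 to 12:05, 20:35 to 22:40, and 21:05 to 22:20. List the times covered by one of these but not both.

09:30–13:30, 13:50–15:45, 16:45–17:30, 18:55–20:10, 20:35–21:15, 21:45–22:40

A, merged: 13:30–15:45, 16:45–17:30, 18:55–20:10, 21:15–21:45.
B, merged: 09:30–13:50, 20:35–22:40.
A but not B: 13:50–15:45, 16:45–17:30, 18:55–20:10.
B but not A: 09:30–13:30, 20:35–21:15, 21:45–22:40.
Combining gives A △ B.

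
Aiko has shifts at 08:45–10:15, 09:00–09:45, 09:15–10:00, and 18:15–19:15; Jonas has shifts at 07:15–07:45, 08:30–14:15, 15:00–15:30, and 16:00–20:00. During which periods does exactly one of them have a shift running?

A, merged: 08:45-10:15, 18:15-19:15.
A but not B: none.
B but not A: 07:15-07:45, 08:30-08:45, 10:15-14:15, 15:00-15:30, 16:00-18:15, 19:15-20:00.
Combining gives A △ B.

07:15-07:45, 08:30-08:45, 10:15-14:15, 15:00-15:30, 16:00-18:15, 19:15-20:00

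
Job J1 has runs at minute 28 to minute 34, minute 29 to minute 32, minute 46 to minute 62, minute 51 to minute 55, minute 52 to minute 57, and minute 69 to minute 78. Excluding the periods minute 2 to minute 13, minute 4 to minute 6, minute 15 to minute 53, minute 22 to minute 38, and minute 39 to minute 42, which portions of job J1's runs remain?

minute 53 to minute 62, minute 69 to minute 78

Merge the first list: minute 28 to minute 34, minute 46 to minute 62, minute 69 to minute 78.
Merge the second list: minute 2 to minute 13, minute 15 to minute 53.
minute 28 to minute 34: fully covered by B → removed.
minute 46 to minute 62 minus B → minute 53 to minute 62.
minute 69 to minute 78: no B overlap → unchanged.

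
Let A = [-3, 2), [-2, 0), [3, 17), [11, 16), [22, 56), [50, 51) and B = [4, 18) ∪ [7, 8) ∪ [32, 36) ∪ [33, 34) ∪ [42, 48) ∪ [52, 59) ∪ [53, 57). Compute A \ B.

Merge the first list: [-3, 2), [3, 17), [22, 56).
Merge the second list: [4, 18), [32, 36), [42, 48), [52, 59).
[-3, 2): nothing removed.
[3, 17) \ B = [3, 4).
[22, 56) \ B = [22, 32), [36, 42), [48, 52).

[-3, 2) ∪ [3, 4) ∪ [22, 32) ∪ [36, 42) ∪ [48, 52)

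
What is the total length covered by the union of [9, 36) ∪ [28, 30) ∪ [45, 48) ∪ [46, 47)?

Merged: [9, 36), [45, 48).
Lengths: 27 + 3 = 30.

30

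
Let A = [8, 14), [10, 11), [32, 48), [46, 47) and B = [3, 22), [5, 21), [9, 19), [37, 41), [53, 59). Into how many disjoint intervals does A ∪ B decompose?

3

A, merged: [8, 14), [32, 48).
B, merged: [3, 22), [37, 41), [53, 59).
A ∪ B = [3, 22), [32, 48), [53, 59).
That is 3 disjoint pieces.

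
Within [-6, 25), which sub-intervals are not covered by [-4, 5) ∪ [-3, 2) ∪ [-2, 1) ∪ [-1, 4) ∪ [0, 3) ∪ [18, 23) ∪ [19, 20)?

Covered (merged): [-4, 5), [18, 23).
Gaps within [-6, 25): [-6, -4), [5, 18), [23, 25).

[-6, -4) ∪ [5, 18) ∪ [23, 25)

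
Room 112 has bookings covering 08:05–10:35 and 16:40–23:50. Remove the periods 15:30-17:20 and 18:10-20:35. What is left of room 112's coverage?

08:05–10:35 is untouched.
16:40–23:50 with B removed leaves 17:20–18:10, 20:35–23:50.

08:05–10:35, 17:20–18:10, 20:35–23:50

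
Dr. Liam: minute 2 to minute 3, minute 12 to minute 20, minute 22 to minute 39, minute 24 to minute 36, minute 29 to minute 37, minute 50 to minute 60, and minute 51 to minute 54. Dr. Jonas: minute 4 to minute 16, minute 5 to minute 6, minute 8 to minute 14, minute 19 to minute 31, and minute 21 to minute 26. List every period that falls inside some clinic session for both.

minute 12 to minute 16, minute 19 to minute 20, minute 22 to minute 31

Merge the first list: minute 2 to minute 3, minute 12 to minute 20, minute 22 to minute 39, minute 50 to minute 60.
Merge the second list: minute 4 to minute 16, minute 19 to minute 31.
minute 2 to minute 3 meets no B interval.
minute 12 to minute 20 ∩ B → minute 12 to minute 16, minute 19 to minute 20.
minute 22 to minute 39 ∩ B → minute 22 to minute 31.
minute 50 to minute 60 meets no B interval.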